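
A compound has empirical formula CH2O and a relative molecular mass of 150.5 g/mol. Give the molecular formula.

Empirical-formula mass = 30.03 g/mol
n = 150.5 / 30.03 = 5.01 ≈ 5
Molecular formula = (CH2O)5 = C5H10O5

C5H10O5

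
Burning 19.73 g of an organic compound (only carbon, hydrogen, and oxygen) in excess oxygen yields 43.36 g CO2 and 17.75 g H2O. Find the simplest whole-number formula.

C8H16O3

mol C = 43.36 / 44.01 = 0.9852; mass C = 0.9852 × 12.01 = 11.83 g
mol H = 2 × (17.75 / 18.02) = 1.970; mass H = 1.970 × 1.008 = 1.986 g
mass O = 19.73 − (13.82) = 5.912 g → mol O = 0.3695
Divide by the smallest (0.3695 mol O): C 2.667, H 5.332, O 1.000
Scaling by 3: C 8.00, H 16.00, O 3.00 → C8H16O3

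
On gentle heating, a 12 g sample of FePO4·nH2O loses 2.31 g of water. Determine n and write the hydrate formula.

Mass of anhydrous FePO4 = 12 − 2.31 = 9.69 g
mol H2O = 2.31 / 18.02 = 0.1282
Molar mass of FePO4 = 150.82 g/mol → mol FePO4 = 9.69 / 150.82 = 0.06425
n = 0.1282 / 0.06425 = 2.00 ≈ 2 → FePO4·2H2O

FePO4·2H2O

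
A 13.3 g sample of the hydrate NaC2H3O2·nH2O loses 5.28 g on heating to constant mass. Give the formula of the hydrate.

Mass of anhydrous NaC2H3O2 = 13.3 − 5.28 = 8.02 g
mol H2O = 5.28 / 18.02 = 0.293
Molar mass of NaC2H3O2 = 82.03 g/mol → mol NaC2H3O2 = 8.02 / 82.03 = 0.09776
n = 0.293 / 0.09776 = 3.00 ≈ 3 → NaC2H3O2·3H2O

NaC2H3O2·3H2O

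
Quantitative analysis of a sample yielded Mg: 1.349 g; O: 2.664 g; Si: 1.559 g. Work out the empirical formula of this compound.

MgO3Si

n(Mg) = 1.349/24.31 = 0.05549, n(O) = 2.664/16.00 = 0.1665, n(Si) = 1.559/28.09 = 0.0555
Divide by the smallest (0.05549 mol Mg): Mg 1.000, O 3.000, Si 1.000
≈ 1:3:1 → MgO3Si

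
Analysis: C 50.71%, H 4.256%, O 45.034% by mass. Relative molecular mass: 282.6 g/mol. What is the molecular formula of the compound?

Assume 100 g: 50.71 g C, 4.256 g H, 45.034 g O.
C: 50.71 g ÷ 12.01 g/mol = 4.222 mol
H: 4.256 g ÷ 1.008 g/mol = 4.222 mol
O: 45.034 g ÷ 16.00 g/mol = 2.815 mol
Ratios (÷ 2.815): C 1.500, H 1.500, O 1.000
Scaling by 2: C 3.00, H 3.00, O 2.00 → C3H3O2
Empirical-formula mass = 71.05 g/mol
n = 282.6 / 71.05 = 3.98 ≈ 4
Molecular formula = (C3H3O2)×4 = C12H12O8

C12H12O8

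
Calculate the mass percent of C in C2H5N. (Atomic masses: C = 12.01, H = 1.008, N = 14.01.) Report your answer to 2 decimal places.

55.77%

Molar mass = 2(12.01) + 5(1.008) + 1(14.01) = 43.070 g/mol
Mass of C per mole = 2 × 12.01 = 24.020 g
% C = 24.020 / 43.070 × 100 = 55.77%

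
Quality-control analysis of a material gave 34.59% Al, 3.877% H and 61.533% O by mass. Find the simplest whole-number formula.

Assume 100 g: 34.59 g Al, 3.877 g H, 61.533 g O.
n(Al) = 34.59/26.98 = 1.282, n(H) = 3.877/1.008 = 3.846, n(O) = 61.533/16.00 = 3.846
Divide by the smallest (1.282 mol Al): Al 1.000, H 3.000, O 3.000
→ AlH3O3

AlH3O3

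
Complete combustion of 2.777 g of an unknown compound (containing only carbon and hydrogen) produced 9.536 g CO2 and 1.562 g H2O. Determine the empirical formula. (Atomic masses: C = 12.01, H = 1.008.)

mol C = 9.536 / 44.01 = 0.2167; mass C = 0.2167 × 12.01 = 2.602 g
mol H = 2 × (1.562 / 18.02) = 0.1734; mass H = 0.1734 × 1.008 = 0.1747 g
Smallest is H at 0.1734 mol; normalising gives C 1.250, H 1.000
×4: C 5.00, H 4.00 → C5H4

C5H4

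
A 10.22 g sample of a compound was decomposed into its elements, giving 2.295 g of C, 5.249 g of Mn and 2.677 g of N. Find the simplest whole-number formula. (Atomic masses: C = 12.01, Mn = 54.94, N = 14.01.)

C: 2.295 g ÷ 12.01 g/mol = 0.1911 mol
Mn: 5.249 g ÷ 54.94 g/mol = 0.09554 mol
N: 2.677 g ÷ 14.01 g/mol = 0.1911 mol
Divide by the smallest (0.09554 mol Mn): C 2.000, Mn 1.000, N 2.000
Ratio ≈ 2:1:2, so the empirical formula is C2MnN2

C2MnN2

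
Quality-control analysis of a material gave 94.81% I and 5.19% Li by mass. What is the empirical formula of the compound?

Assume 100 g: 94.81 g I, 5.19 g Li.
n(I) = 94.81/126.90 = 0.7471, n(Li) = 5.19/6.94 = 0.7478
Ratios (÷ 0.7471): I 1.000, Li 1.001
→ ILi

ILi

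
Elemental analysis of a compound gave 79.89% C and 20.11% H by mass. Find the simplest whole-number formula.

CH3

Assume 100 g: 79.89 g C, 20.11 g H.
Moles — C: 79.89 / 12.01 = 6.652 mol; H: 20.11 / 1.008 = 19.95 mol
Divide by the smallest (6.652 mol C): C 1.000, H 2.999
≈ 1:3 → CH3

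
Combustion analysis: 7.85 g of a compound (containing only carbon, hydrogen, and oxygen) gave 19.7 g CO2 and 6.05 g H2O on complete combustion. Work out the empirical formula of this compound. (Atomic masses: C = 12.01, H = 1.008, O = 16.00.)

mol C = 19.7 / 44.01 = 0.4476; mass C = 0.4476 × 12.01 = 5.376 g
mol H = 2 × (6.05 / 18.02) = 0.6715; mass H = 0.6715 × 1.008 = 0.6768 g
mass O = 7.85 − (6.053) = 1.797 g → mol O = 0.1123
Divide by the smallest (0.1123 mol O): C 3.985, H 5.978, O 1.000
Ratio ≈ 4:6:1, so the empirical formula is C4H6O

C4H6O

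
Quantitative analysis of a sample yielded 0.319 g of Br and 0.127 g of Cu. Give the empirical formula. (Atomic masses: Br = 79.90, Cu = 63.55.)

Br: 0.319 g ÷ 79.90 g/mol = 0.003992 mol
Cu: 0.127 g ÷ 63.55 g/mol = 0.001998 mol
Divide by the smallest (0.001998 mol Cu): Br 1.998, Cu 1.000
≈ 2:1 → Br2Cu

Br2Cu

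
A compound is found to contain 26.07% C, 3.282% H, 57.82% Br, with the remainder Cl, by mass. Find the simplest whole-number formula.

C6H9Br2Cl

Assume 100 g: 26.07 g C, 3.282 g H, 57.82 g Br, 12.828 g Cl.
n(C) = 26.07/12.01 = 2.171, n(H) = 3.282/1.008 = 3.256, n(Br) = 57.82/79.90 = 0.7237, n(Cl) = 12.828/35.45 = 0.3619
Divide by the smallest (0.3619 mol Cl): C 5.999, H 8.998, Br 2.000, Cl 1.000
Ratio ≈ 6:9:2:1, so the empirical formula is C6H9Br2Cl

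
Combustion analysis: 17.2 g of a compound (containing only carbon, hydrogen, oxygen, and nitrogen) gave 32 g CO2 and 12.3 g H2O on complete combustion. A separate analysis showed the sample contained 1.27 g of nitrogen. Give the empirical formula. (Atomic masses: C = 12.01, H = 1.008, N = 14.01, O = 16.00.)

C8H15NO4

mol C = 32 / 44.01 = 0.7271; mass C = 0.7271 × 12.01 = 8.733 g
mol H = 2 × (12.3 / 18.02) = 1.365; mass H = 1.365 × 1.008 = 1.376 g
mol N = 1.27 / 14.01 = 0.09065
mass O = 17.2 − (11.38) = 5.821 g → mol O = 0.3638
Smallest is N at 0.09065 mol; normalising gives C 8.021, H 15.060, N 1.000, O 4.014
Ratio ≈ 8:15:1:4, so the empirical formula is C8H15NO4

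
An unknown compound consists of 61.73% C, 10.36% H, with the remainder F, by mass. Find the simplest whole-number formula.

Assume 100 g: 61.73 g C, 10.36 g H, 27.91 g F.
n(C) = 61.73/12.01 = 5.14, n(H) = 10.36/1.008 = 10.28, n(F) = 27.91/19.00 = 1.469
Smallest is F at 1.469 mol; normalising gives C 3.499, H 6.997, F 1.000
Scaling by 2: C 7.00, H 13.99, F 2.00 → C7H14F2

C7H14F2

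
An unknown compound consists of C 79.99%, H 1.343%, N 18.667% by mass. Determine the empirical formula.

C5HN

Assume 100 g: 79.99 g C, 1.343 g H, 18.667 g N.
n(C) = 79.99/12.01 = 6.66, n(H) = 1.343/1.008 = 1.332, n(N) = 18.667/14.01 = 1.332
Smallest is H at 1.332 mol; normalising gives C 4.999, H 1.000, N 1.000
→ C5HN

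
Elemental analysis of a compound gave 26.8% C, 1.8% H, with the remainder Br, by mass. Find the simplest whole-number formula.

C5H4Br2

Assume 100 g: 26.8 g C, 1.8 g H, 71.4 g Br.
n(C) = 26.8/12.01 = 2.231, n(H) = 1.8/1.008 = 1.786, n(Br) = 71.4/79.90 = 0.8936
Smallest is Br at 0.8936 mol; normalising gives C 2.497, H 1.998, Br 1.000
×2: C 4.99, H 4.00, Br 2.00 → C5H4Br2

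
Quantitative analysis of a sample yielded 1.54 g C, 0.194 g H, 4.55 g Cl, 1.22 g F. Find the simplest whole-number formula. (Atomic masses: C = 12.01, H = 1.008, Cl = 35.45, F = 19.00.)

n(C) = 1.54/12.01 = 0.1282, n(H) = 0.194/1.008 = 0.1925, n(Cl) = 4.55/35.45 = 0.1283, n(F) = 1.22/19.00 = 0.06421
Smallest is F at 0.06421 mol; normalising gives C 1.997, H 2.997, Cl 1.999, F 1.000
→ C2H3Cl2F

C2H3Cl2F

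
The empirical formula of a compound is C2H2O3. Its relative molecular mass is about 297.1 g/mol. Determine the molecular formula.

Empirical-formula mass = 74.04 g/mol
n = 297.1 / 74.04 = 4.01 ≈ 4
Molecular formula = (C2H2O3)4 = C8H8O12

C8H8O12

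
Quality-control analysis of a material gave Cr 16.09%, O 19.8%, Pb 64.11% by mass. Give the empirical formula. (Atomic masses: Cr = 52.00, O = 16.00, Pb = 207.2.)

CrO4Pb

Assume 100 g: 16.09 g Cr, 19.8 g O, 64.11 g Pb.
Moles — Cr: 16.09 / 52.00 = 0.3094 mol; O: 19.8 / 16.00 = 1.238 mol; Pb: 64.11 / 207.2 = 0.3094 mol
Divide by the smallest (0.3094 mol Pb): Cr 1.000, O 4.000, Pb 1.000
Ratio ≈ 1:4:1, so the empirical formula is CrO4Pb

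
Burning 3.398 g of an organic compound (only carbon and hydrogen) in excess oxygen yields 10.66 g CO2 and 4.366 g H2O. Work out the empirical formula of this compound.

mol C = 10.66 / 44.01 = 0.2422; mass C = 0.2422 × 12.01 = 2.909 g
mol H = 2 × (4.366 / 18.02) = 0.4846; mass H = 0.4846 × 1.008 = 0.4884 g
Smallest is C at 0.2422 mol; normalising gives C 1.000, H 2.001
≈ 1:2 → CH2

CH2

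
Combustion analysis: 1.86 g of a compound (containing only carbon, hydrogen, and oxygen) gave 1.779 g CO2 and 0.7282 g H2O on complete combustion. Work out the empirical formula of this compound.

mol C = 1.779 / 44.01 = 0.04042; mass C = 0.04042 × 12.01 = 0.4855 g
mol H = 2 × (0.7282 / 18.02) = 0.08082; mass H = 0.08082 × 1.008 = 0.08147 g
mass O = 1.86 − (0.5669) = 1.293 g → mol O = 0.08082
Divide by the smallest (0.04042 mol C): C 1.000, H 1.999, O 1.999
Ratio ≈ 1:2:2, so the empirical formula is CH2O2

CH2O2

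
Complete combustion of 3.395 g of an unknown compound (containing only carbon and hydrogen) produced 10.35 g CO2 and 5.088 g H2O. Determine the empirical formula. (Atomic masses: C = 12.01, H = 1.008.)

C5H12

mol C = 10.35 / 44.01 = 0.2352; mass C = 0.2352 × 12.01 = 2.824 g
mol H = 2 × (5.088 / 18.02) = 0.5647; mass H = 0.5647 × 1.008 = 0.5692 g
Divide by the smallest (0.2352 mol C): C 1.000, H 2.401
×5: C 5.00, H 12.01 → C5H12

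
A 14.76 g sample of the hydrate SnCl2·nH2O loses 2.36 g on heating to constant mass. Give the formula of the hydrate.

Mass of anhydrous SnCl2 = 14.76 − 2.36 = 12.4 g
mol H2O = 2.36 / 18.02 = 0.131
Molar mass of SnCl2 = 189.61 g/mol → mol SnCl2 = 12.4 / 189.61 = 0.0654
n = 0.131 / 0.0654 = 2.00 ≈ 2 → SnCl2·2H2O

SnCl2·2H2O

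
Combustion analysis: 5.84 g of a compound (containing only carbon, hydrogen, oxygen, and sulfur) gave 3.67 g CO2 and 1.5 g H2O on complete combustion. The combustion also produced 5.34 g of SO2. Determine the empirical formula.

C2H4O3S2

mol C = 3.67 / 44.01 = 0.08339; mass C = 0.08339 × 12.01 = 1.002 g
mol H = 2 × (1.5 / 18.02) = 0.1665; mass H = 0.1665 × 1.008 = 0.1678 g
mol S = 5.34 / 64.07 = 0.08335; mass S = 2.673 g
mass O = 5.84 − (3.842) = 1.998 g → mol O = 0.1249
Divide by the smallest (0.08335 mol S): C 1.001, H 1.997, O 1.498, S 1.000
×2: C 2.00, H 3.99, O 3.00, S 2.00 → C2H4O3S2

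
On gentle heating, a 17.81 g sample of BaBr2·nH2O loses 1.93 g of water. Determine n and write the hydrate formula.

Mass of anhydrous BaBr2 = 17.81 − 1.93 = 15.88 g
mol H2O = 1.93 / 18.02 = 0.1071
Molar mass of BaBr2 = 297.13 g/mol → mol BaBr2 = 15.88 / 297.13 = 0.05344
n = 0.1071 / 0.05344 = 2.00 ≈ 2 → BaBr2·2H2O

BaBr2·2H2O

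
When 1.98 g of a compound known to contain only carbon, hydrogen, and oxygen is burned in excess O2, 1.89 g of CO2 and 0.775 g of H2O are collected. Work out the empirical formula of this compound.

CH2O2

mol C = 1.89 / 44.01 = 0.04294; mass C = 0.04294 × 12.01 = 0.5158 g
mol H = 2 × (0.775 / 18.02) = 0.08602; mass H = 0.08602 × 1.008 = 0.08670 g
mass O = 1.98 − (0.6025) = 1.378 g → mol O = 0.08610
Smallest is C at 0.04294 mol; normalising gives C 1.000, H 2.003, O 2.005
→ CH2O2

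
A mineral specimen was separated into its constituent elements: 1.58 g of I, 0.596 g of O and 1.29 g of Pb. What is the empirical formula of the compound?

Moles — I: 1.58 / 126.90 = 0.01245 mol; O: 0.596 / 16.00 = 0.03725 mol; Pb: 1.29 / 207.2 = 0.006226 mol
Smallest is Pb at 0.006226 mol; normalising gives I 2.000, O 5.983, Pb 1.000
≈ 2:6:1 → I2O6Pb

I2O6Pb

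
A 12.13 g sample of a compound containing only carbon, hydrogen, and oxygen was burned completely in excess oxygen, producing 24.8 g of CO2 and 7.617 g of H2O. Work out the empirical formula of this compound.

C2H3O

mol C = 24.8 / 44.01 = 0.5635; mass C = 0.5635 × 12.01 = 6.768 g
mol H = 2 × (7.617 / 18.02) = 0.8454; mass H = 0.8454 × 1.008 = 0.8522 g
mass O = 12.13 − (7.620) = 4.510 g → mol O = 0.2819
Ratios (÷ 0.2819): C 1.999, H 2.999, O 1.000
→ C2H3O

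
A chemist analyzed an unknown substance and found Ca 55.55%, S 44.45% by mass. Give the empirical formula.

CaS

Assume 100 g: 55.55 g Ca, 44.45 g S.
Moles — Ca: 55.55 / 40.08 = 1.386 mol; S: 44.45 / 32.07 = 1.386 mol
Divide by the smallest (1.386 mol Ca): Ca 1.000, S 1.000
Ratio ≈ 1:1, so the empirical formula is CaS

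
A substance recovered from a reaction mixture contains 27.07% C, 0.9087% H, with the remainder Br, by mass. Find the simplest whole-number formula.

Assume 100 g: 27.07 g C, 0.9087 g H, 72.021 g Br.
C: 27.07 g ÷ 12.01 g/mol = 2.254 mol
H: 0.9087 g ÷ 1.008 g/mol = 0.9015 mol
Br: 72.021 g ÷ 79.90 g/mol = 0.9014 mol
Smallest is Br at 0.9014 mol; normalising gives C 2.501, H 1.000, Br 1.000
Multiply by 2: C 5.00, H 2.00, Br 2.00 → C5H2Br2

C5H2Br2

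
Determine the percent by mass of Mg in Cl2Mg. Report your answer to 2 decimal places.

25.53%

Molar mass = 2(35.45) + 1(24.31) = 95.210 g/mol
Mass of Mg per mole = 1 × 24.31 = 24.310 g
% Mg = 24.310 / 95.210 × 100 = 25.53%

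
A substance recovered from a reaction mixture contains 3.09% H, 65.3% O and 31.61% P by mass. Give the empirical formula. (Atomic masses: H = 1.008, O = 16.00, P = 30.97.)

Assume 100 g: 3.09 g H, 65.3 g O, 31.61 g P.
Moles — H: 3.09 / 1.008 = 3.065 mol; O: 65.3 / 16.00 = 4.081 mol; P: 31.61 / 30.97 = 1.021 mol
Ratios (÷ 1.021): H 3.003, O 3.999, P 1.000
Ratio ≈ 3:4:1, so the empirical formula is H3O4P

H3O4P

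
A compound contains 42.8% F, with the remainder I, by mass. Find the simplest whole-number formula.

F5I

Assume 100 g: 42.8 g F, 57.2 g I.
Moles — F: 42.8 / 19.00 = 2.253 mol; I: 57.2 / 126.90 = 0.4507 mol
Divide by the smallest (0.4507 mol I): F 4.998, I 1.000
Ratio ≈ 5:1, so the empirical formula is F5I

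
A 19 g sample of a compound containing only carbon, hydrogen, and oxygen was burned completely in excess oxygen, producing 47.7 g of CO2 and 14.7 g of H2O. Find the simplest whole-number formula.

C4H6O

mol C = 47.7 / 44.01 = 1.084; mass C = 1.084 × 12.01 = 13.02 g
mol H = 2 × (14.7 / 18.02) = 1.632; mass H = 1.632 × 1.008 = 1.645 g
mass O = 19 − (14.66) = 4.338 g → mol O = 0.2712
Smallest is O at 0.2712 mol; normalising gives C 3.997, H 6.017, O 1.000
→ C4H6O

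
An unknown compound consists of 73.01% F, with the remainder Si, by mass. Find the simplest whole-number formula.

Assume 100 g: 73.01 g F, 26.99 g Si.
n(F) = 73.01/19.00 = 3.843, n(Si) = 26.99/28.09 = 0.9608
Ratios (÷ 0.9608): F 3.999, Si 1.000
Ratio ≈ 4:1, so the empirical formula is F4Si

F4Si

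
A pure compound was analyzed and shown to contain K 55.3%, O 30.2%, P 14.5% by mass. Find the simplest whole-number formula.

Assume 100 g: 55.3 g K, 30.2 g O, 14.5 g P.
Moles — K: 55.3 / 39.10 = 1.414 mol; O: 30.2 / 16.00 = 1.887 mol; P: 14.5 / 30.97 = 0.4682 mol
Smallest is P at 0.4682 mol; normalising gives K 3.021, O 4.031, P 1.000
Ratio ≈ 3:4:1, so the empirical formula is K3O4P

K3O4P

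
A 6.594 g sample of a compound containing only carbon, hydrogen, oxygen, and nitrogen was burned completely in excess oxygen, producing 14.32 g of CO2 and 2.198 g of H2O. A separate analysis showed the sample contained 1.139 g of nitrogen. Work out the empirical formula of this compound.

C4H3NO

mol C = 14.32 / 44.01 = 0.3254; mass C = 0.3254 × 12.01 = 3.908 g
mol H = 2 × (2.198 / 18.02) = 0.2440; mass H = 0.2440 × 1.008 = 0.2459 g
mol N = 1.139 / 14.01 = 0.08130
mass O = 6.594 − (5.293) = 1.301 g → mol O = 0.08133
Ratios (÷ 0.0813): C 4.002, H 3.001, N 1.000, O 1.000
≈ 4:3:1:1 → C4H3NO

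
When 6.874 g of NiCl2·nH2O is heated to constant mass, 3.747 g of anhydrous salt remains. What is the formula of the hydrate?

NiCl2·6H2O

Mass of water lost = 6.874 − 3.747 = 3.127 g → 3.127 / 18.02 = 0.1735 mol H2O
Molar mass of NiCl2 = 129.59 g/mol → mol NiCl2 = 3.747 / 129.59 = 0.02891
n = 0.1735 / 0.02891 = 6.00 ≈ 6 → NiCl2·6H2O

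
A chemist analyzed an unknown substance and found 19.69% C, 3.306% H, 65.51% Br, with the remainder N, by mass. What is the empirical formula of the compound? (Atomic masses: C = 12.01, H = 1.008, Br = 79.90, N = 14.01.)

C2H4BrN

Assume 100 g: 19.69 g C, 3.306 g H, 65.51 g Br, 11.494 g N.
n(C) = 19.69/12.01 = 1.639, n(H) = 3.306/1.008 = 3.28, n(Br) = 65.51/79.90 = 0.8199, n(N) = 11.494/14.01 = 0.8204
Ratios (÷ 0.8199): C 2.000, H 4.000, Br 1.000, N 1.001
→ C2H4BrN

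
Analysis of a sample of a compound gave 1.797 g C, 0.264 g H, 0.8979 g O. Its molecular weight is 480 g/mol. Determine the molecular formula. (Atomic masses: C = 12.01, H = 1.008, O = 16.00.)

n(C) = 1.797/12.01 = 0.1496, n(H) = 0.264/1.008 = 0.2619, n(O) = 0.8979/16.00 = 0.05612
Divide by the smallest (0.05612 mol O): C 2.666, H 4.667, O 1.000
×3: C 8.00, H 14.00, O 3.00 → C8H14O3
Empirical-formula mass = 158.19 g/mol
n = 480 / 158.19 = 3.03 ≈ 3
Molecular formula = (C8H14O3)×3 = C24H42O9

C24H42O9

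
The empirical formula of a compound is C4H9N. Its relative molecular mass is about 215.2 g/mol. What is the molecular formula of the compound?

Empirical-formula mass = 71.12 g/mol
n = 215.2 / 71.12 = 3.03 ≈ 3
Molecular formula = (C4H9N)3 = C12H27N3

C12H27N3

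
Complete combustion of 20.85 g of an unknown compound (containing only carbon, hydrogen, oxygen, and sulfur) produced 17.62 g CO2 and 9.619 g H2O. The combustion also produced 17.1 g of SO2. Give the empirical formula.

C3H8O3S2

mol C = 17.62 / 44.01 = 0.4004; mass C = 0.4004 × 12.01 = 4.808 g
mol H = 2 × (9.619 / 18.02) = 1.068; mass H = 1.068 × 1.008 = 1.076 g
mol S = 17.1 / 64.07 = 0.2669; mass S = 8.559 g
mass O = 20.85 − (14.44) = 6.406 g → mol O = 0.4004
Divide by the smallest (0.2669 mol S): C 1.500, H 4.000, O 1.500, S 1.000
×2: C 3.00, H 8.00, O 3.00, S 2.00 → C3H8O3S2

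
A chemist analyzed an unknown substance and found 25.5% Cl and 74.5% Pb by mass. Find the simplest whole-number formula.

Assume 100 g: 25.5 g Cl, 74.5 g Pb.
n(Cl) = 25.5/35.45 = 0.7193, n(Pb) = 74.5/207.2 = 0.3596
Divide by the smallest (0.3596 mol Pb): Cl 2.001, Pb 1.000
≈ 2:1 → Cl2Pb

Cl2Pb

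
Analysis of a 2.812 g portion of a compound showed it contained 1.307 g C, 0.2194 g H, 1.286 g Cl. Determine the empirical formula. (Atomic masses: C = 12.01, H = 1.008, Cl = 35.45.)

C3H6Cl

C: 1.307 g ÷ 12.01 g/mol = 0.1088 mol
H: 0.2194 g ÷ 1.008 g/mol = 0.2177 mol
Cl: 1.286 g ÷ 35.45 g/mol = 0.03628 mol
Ratios (÷ 0.03628): C 3.000, H 6.000, Cl 1.000
→ C3H6Cl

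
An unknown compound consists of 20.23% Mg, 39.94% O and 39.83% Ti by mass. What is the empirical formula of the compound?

MgO3Ti

Assume 100 g: 20.23 g Mg, 39.94 g O, 39.83 g Ti.
Moles — Mg: 20.23 / 24.31 = 0.8322 mol; O: 39.94 / 16.00 = 2.496 mol; Ti: 39.83 / 47.87 = 0.832 mol
Divide by the smallest (0.832 mol Ti): Mg 1.000, O 3.000, Ti 1.000
≈ 1:3:1 → MgO3Ti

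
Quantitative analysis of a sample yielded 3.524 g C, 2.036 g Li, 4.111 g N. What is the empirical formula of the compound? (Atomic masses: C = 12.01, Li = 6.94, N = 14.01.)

n(C) = 3.524/12.01 = 0.2934, n(Li) = 2.036/6.94 = 0.2934, n(N) = 4.111/14.01 = 0.2934
Divide by the smallest (0.2934 mol Li): C 1.000, Li 1.000, N 1.000
≈ 1:1:1 → CLiN

CLiN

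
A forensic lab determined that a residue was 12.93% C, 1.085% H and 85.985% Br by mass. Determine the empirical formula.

CHBr

Assume 100 g: 12.93 g C, 1.085 g H, 85.985 g Br.
n(C) = 12.93/12.01 = 1.077, n(H) = 1.085/1.008 = 1.076, n(Br) = 85.985/79.90 = 1.076
Divide by the smallest (1.076 mol Br): C 1.000, H 1.000, Br 1.000
→ CHBr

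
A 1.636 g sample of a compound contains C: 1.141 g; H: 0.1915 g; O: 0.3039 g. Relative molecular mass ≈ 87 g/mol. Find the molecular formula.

C5H10O

n(C) = 1.141/12.01 = 0.095, n(H) = 0.1915/1.008 = 0.19, n(O) = 0.3039/16.00 = 0.01899
Ratios (÷ 0.01899): C 5.002, H 10.002, O 1.000
Ratio ≈ 5:10:1, so the empirical formula is C5H10O
Empirical-formula mass = 86.13 g/mol
n = 87 / 86.13 = 1.01 ≈ 1
Molecular formula = empirical formula = C5H10O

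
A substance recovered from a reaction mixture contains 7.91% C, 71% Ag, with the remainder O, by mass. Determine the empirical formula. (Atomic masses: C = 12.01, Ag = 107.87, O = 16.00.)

CAgO2

Assume 100 g: 7.91 g C, 71 g Ag, 21.09 g O.
Moles — C: 7.91 / 12.01 = 0.6586 mol; Ag: 71 / 107.87 = 0.6582 mol; O: 21.09 / 16.00 = 1.318 mol
Ratios (÷ 0.6582): C 1.001, Ag 1.000, O 2.003
→ CAgO2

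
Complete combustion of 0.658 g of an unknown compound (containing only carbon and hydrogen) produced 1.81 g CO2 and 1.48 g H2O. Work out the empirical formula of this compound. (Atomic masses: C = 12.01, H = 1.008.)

CH4

mol C = 1.81 / 44.01 = 0.04113; mass C = 0.04113 × 12.01 = 0.4939 g
mol H = 2 × (1.48 / 18.02) = 0.1643; mass H = 0.1643 × 1.008 = 0.1656 g
Divide by the smallest (0.04113 mol C): C 1.000, H 3.994
≈ 1:4 → CH4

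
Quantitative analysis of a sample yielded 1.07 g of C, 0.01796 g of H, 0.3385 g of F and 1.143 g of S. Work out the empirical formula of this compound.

n(C) = 1.07/12.01 = 0.08909, n(H) = 0.01796/1.008 = 0.01782, n(F) = 0.3385/19.00 = 0.01782, n(S) = 1.143/32.07 = 0.03564
Smallest is F at 0.01782 mol; normalising gives C 5.001, H 1.000, F 1.000, S 2.001
→ C5HFS2

C5HFS2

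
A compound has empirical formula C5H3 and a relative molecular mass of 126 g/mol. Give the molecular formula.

C10H6

Empirical-formula mass = 63.07 g/mol
n = 126 / 63.07 = 2.00 ≈ 2
Molecular formula = (C5H3)2 = C10H6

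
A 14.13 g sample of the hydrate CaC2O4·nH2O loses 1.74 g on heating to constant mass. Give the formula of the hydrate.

Mass of anhydrous CaC2O4 = 14.13 − 1.74 = 12.39 g
mol H2O = 1.74 / 18.02 = 0.09656
Molar mass of CaC2O4 = 128.10 g/mol → mol CaC2O4 = 12.39 / 128.10 = 0.09672
n = 0.09656 / 0.09672 = 1.00 ≈ 1 → CaC2O4·H2O

CaC2O4·H2O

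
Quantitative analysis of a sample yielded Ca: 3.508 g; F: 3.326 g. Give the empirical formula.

CaF2

Ca: 3.508 g ÷ 40.08 g/mol = 0.08752 mol
F: 3.326 g ÷ 19.00 g/mol = 0.1751 mol
Divide by the smallest (0.08752 mol Ca): Ca 1.000, F 2.000
→ CaF2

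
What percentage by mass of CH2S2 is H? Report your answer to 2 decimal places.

2.58%

Molar mass = 1(12.01) + 2(1.008) + 2(32.07) = 78.166 g/mol
Mass of H per mole = 2 × 1.008 = 2.016 g
% H = 2.016 / 78.166 × 100 = 2.58%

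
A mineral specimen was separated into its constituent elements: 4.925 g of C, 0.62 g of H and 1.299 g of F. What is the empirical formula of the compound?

C6H9F

C: 4.925 g ÷ 12.01 g/mol = 0.4101 mol
H: 0.62 g ÷ 1.008 g/mol = 0.6151 mol
F: 1.299 g ÷ 19.00 g/mol = 0.06837 mol
Divide by the smallest (0.06837 mol F): C 5.998, H 8.997, F 1.000
→ C6H9F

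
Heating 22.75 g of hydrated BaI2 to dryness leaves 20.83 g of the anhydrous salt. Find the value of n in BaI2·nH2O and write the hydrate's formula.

BaI2·2H2O

Mass of water lost = 22.75 − 20.83 = 1.92 g → 1.92 / 18.02 = 0.1065 mol H2O
Molar mass of BaI2 = 391.13 g/mol → mol BaI2 = 20.83 / 391.13 = 0.05326
n = 0.1065 / 0.05326 = 2.00 ≈ 2 → BaI2·2H2O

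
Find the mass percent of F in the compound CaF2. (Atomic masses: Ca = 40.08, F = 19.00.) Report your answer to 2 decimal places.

Molar mass = 1(40.08) + 2(19.00) = 78.080 g/mol
Mass of F per mole = 2 × 19.00 = 38.000 g
% F = 38.000 / 78.080 × 100 = 48.67%

48.67%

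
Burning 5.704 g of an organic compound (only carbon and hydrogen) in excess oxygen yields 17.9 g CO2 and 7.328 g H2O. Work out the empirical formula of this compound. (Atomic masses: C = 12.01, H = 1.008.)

CH2

mol C = 17.9 / 44.01 = 0.4067; mass C = 0.4067 × 12.01 = 4.885 g
mol H = 2 × (7.328 / 18.02) = 0.8133; mass H = 0.8133 × 1.008 = 0.8198 g
Smallest is C at 0.4067 mol; normalising gives C 1.000, H 2.000
Ratio ≈ 1:2, so the empirical formula is CH2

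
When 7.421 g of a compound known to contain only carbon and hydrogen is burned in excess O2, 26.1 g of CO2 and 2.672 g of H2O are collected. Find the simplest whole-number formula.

mol C = 26.1 / 44.01 = 0.5930; mass C = 0.5930 × 12.01 = 7.122 g
mol H = 2 × (2.672 / 18.02) = 0.2966; mass H = 0.2966 × 1.008 = 0.2989 g
Ratios (÷ 0.2966): C 2.000, H 1.000
≈ 2:1 → C2H

C2H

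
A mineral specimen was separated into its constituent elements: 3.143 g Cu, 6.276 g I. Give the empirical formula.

CuI

Moles — Cu: 3.143 / 63.55 = 0.04946 mol; I: 6.276 / 126.90 = 0.04946 mol
Ratios (÷ 0.04946): Cu 1.000, I 1.000
≈ 1:1 → CuI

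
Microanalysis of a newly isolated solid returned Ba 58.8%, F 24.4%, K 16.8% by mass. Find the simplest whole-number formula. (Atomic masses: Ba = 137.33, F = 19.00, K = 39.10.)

Assume 100 g: 58.8 g Ba, 24.4 g F, 16.8 g K.
Ba: 58.8 g ÷ 137.33 g/mol = 0.4282 mol
F: 24.4 g ÷ 19.00 g/mol = 1.284 mol
K: 16.8 g ÷ 39.10 g/mol = 0.4297 mol
Ratios (÷ 0.4282): Ba 1.000, F 2.999, K 1.004
≈ 1:3:1 → BaF3K

BaF3K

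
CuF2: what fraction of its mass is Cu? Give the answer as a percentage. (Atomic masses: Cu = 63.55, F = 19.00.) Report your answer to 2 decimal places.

Molar mass = 1(63.55) + 2(19.00) = 101.550 g/mol
Mass of Cu per mole = 1 × 63.55 = 63.550 g
% Cu = 63.550 / 101.550 × 100 = 62.58%

62.58%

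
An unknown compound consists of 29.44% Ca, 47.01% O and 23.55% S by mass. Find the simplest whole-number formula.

Assume 100 g: 29.44 g Ca, 47.01 g O, 23.55 g S.
n(Ca) = 29.44/40.08 = 0.7345, n(O) = 47.01/16.00 = 2.938, n(S) = 23.55/32.07 = 0.7343
Ratios (÷ 0.7343): Ca 1.000, O 4.001, S 1.000
→ CaO4S

CaO4S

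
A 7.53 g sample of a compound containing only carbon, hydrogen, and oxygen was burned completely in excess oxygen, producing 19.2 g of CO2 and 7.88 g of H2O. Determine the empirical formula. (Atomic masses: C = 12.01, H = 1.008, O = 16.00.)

C5H10O

mol C = 19.2 / 44.01 = 0.4363; mass C = 0.4363 × 12.01 = 5.240 g
mol H = 2 × (7.88 / 18.02) = 0.8746; mass H = 0.8746 × 1.008 = 0.8816 g
mass O = 7.53 − (6.121) = 1.409 g → mol O = 0.08806
Smallest is O at 0.08806 mol; normalising gives C 4.954, H 9.932, O 1.000
≈ 5:10:1 → C5H10O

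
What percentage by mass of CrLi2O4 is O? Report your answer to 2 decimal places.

Molar mass = 1(52.00) + 2(6.94) + 4(16.00) = 129.880 g/mol
Mass of O per mole = 4 × 16.00 = 64.000 g
% O = 64.000 / 129.880 × 100 = 49.28%

49.28%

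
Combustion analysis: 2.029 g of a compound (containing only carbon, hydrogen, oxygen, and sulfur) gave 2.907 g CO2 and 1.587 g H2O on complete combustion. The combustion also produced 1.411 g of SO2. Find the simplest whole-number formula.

mol C = 2.907 / 44.01 = 0.06605; mass C = 0.06605 × 12.01 = 0.7933 g
mol H = 2 × (1.587 / 18.02) = 0.1761; mass H = 0.1761 × 1.008 = 0.1775 g
mol S = 1.411 / 64.07 = 0.02202; mass S = 0.7063 g
mass O = 2.029 − (1.677) = 0.3519 g → mol O = 0.02199
Divide by the smallest (0.02199 mol O): C 3.003, H 8.009, O 1.000, S 1.001
→ C3H8OS

C3H8OS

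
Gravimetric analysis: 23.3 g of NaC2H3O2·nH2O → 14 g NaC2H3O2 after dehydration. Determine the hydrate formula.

Mass of water lost = 23.3 − 14 = 9.3 g → 9.3 / 18.02 = 0.5161 mol H2O
Molar mass of NaC2H3O2 = 82.03 g/mol → mol NaC2H3O2 = 14 / 82.03 = 0.1707
n = 0.5161 / 0.1707 = 3.02 ≈ 3 → NaC2H3O2·3H2O

NaC2H3O2·3H2O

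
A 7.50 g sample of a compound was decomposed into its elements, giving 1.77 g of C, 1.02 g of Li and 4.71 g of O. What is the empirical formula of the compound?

Moles — C: 1.77 / 12.01 = 0.1474 mol; Li: 1.02 / 6.94 = 0.147 mol; O: 4.71 / 16.00 = 0.2944 mol
Divide by the smallest (0.147 mol Li): C 1.003, Li 1.000, O 2.003
≈ 1:1:2 → CLiO2

CLiO2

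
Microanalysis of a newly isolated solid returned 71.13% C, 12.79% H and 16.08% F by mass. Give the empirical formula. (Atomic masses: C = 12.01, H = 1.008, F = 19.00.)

C7H15F

Assume 100 g: 71.13 g C, 12.79 g H, 16.08 g F.
n(C) = 71.13/12.01 = 5.923, n(H) = 12.79/1.008 = 12.69, n(F) = 16.08/19.00 = 0.8463
Smallest is F at 0.8463 mol; normalising gives C 6.998, H 14.993, F 1.000
Ratio ≈ 7:15:1, so the empirical formula is C7H15F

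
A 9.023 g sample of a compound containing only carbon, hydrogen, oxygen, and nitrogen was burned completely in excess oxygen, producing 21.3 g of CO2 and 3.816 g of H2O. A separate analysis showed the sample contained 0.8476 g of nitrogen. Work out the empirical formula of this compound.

C8H7NO2

mol C = 21.3 / 44.01 = 0.4840; mass C = 0.4840 × 12.01 = 5.813 g
mol H = 2 × (3.816 / 18.02) = 0.4235; mass H = 0.4235 × 1.008 = 0.4269 g
mol N = 0.8476 / 14.01 = 0.06050
mass O = 9.023 − (7.087) = 1.936 g → mol O = 0.1210
Ratios (÷ 0.0605): C 8.000, H 7.001, N 1.000, O 2.000
≈ 8:7:1:2 → C8H7NO2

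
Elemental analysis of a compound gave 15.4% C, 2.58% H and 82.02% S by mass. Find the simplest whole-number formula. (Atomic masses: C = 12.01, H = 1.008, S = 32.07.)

Assume 100 g: 15.4 g C, 2.58 g H, 82.02 g S.
C: 15.4 g ÷ 12.01 g/mol = 1.282 mol
H: 2.58 g ÷ 1.008 g/mol = 2.56 mol
S: 82.02 g ÷ 32.07 g/mol = 2.558 mol
Divide by the smallest (1.282 mol C): C 1.000, H 1.996, S 1.995
Ratio ≈ 1:2:2, so the empirical formula is CH2S2

CH2S2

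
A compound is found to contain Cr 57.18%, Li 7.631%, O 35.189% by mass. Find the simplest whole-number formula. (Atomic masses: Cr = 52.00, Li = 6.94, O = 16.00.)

CrLiO2

Assume 100 g: 57.18 g Cr, 7.631 g Li, 35.189 g O.
n(Cr) = 57.18/52.00 = 1.1, n(Li) = 7.631/6.94 = 1.1, n(O) = 35.189/16.00 = 2.199
Smallest is Li at 1.1 mol; normalising gives Cr 1.000, Li 1.000, O 2.000
Ratio ≈ 1:1:2, so the empirical formula is CrLiO2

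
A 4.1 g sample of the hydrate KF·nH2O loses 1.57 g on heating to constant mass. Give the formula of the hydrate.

Mass of anhydrous KF = 4.1 − 1.57 = 2.53 g
mol H2O = 1.57 / 18.02 = 0.08713
Molar mass of KF = 58.10 g/mol → mol KF = 2.53 / 58.10 = 0.04355
n = 0.08713 / 0.04355 = 2.00 ≈ 2 → KF·2H2O

KF·2H2O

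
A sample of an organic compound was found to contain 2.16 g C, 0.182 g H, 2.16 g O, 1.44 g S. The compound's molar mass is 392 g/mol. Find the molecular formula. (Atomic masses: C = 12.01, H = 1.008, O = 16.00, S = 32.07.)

C12H12O9S3

Moles — C: 2.16 / 12.01 = 0.1799 mol; H: 0.182 / 1.008 = 0.1806 mol; O: 2.16 / 16.00 = 0.135 mol; S: 1.44 / 32.07 = 0.0449 mol
Divide by the smallest (0.0449 mol S): C 4.005, H 4.021, O 3.007, S 1.000
→ C4H4O3S
Empirical-formula mass = 132.14 g/mol
n = 392 / 132.14 = 2.97 ≈ 3
Molecular formula = (C4H4O3S)×3 = C12H12O9S3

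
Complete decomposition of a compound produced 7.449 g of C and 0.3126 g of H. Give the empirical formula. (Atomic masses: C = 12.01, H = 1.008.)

Moles — C: 7.449 / 12.01 = 0.6202 mol; H: 0.3126 / 1.008 = 0.3101 mol
Smallest is H at 0.3101 mol; normalising gives C 2.000, H 1.000
≈ 2:1 → C2H

C2H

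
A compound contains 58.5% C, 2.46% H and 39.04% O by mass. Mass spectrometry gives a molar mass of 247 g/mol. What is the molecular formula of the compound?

C12H6O6

Assume 100 g: 58.5 g C, 2.46 g H, 39.04 g O.
n(C) = 58.5/12.01 = 4.871, n(H) = 2.46/1.008 = 2.44, n(O) = 39.04/16.00 = 2.44
Divide by the smallest (2.44 mol O): C 1.996, H 1.000, O 1.000
≈ 2:1:1 → C2HO
Empirical-formula mass = 41.03 g/mol
n = 247 / 41.03 = 6.02 ≈ 6
Molecular formula = (C2HO)×6 = C12H6O6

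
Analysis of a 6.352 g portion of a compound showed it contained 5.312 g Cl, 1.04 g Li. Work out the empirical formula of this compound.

Cl: 5.312 g ÷ 35.45 g/mol = 0.1498 mol
Li: 1.04 g ÷ 6.94 g/mol = 0.1499 mol
Ratios (÷ 0.1498): Cl 1.000, Li 1.000
Ratio ≈ 1:1, so the empirical formula is ClLi

ClLi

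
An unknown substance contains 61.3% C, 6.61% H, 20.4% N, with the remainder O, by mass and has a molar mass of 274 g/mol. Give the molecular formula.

Assume 100 g: 61.3 g C, 6.61 g H, 20.4 g N, 11.69 g O.
C: 61.3 g ÷ 12.01 g/mol = 5.104 mol
H: 6.61 g ÷ 1.008 g/mol = 6.558 mol
N: 20.4 g ÷ 14.01 g/mol = 1.456 mol
O: 11.69 g ÷ 16.00 g/mol = 0.7306 mol
Smallest is O at 0.7306 mol; normalising gives C 6.986, H 8.975, N 1.993, O 1.000
Ratio ≈ 7:9:2:1, so the empirical formula is C7H9N2O
Empirical-formula mass = 137.16 g/mol
n = 274 / 137.16 = 2.00 ≈ 2
Molecular formula = (C7H9N2O)×2 = C14H18N4O2

C14H18N4O2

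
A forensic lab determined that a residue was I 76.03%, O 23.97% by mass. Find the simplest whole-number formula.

I2O5

Assume 100 g: 76.03 g I, 23.97 g O.
I: 76.03 g ÷ 126.90 g/mol = 0.5991 mol
O: 23.97 g ÷ 16.00 g/mol = 1.498 mol
Smallest is I at 0.5991 mol; normalising gives I 1.000, O 2.500
×2: I 2.00, O 5.00 → I2O5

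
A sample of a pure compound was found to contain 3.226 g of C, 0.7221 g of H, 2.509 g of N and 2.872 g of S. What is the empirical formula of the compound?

n(C) = 3.226/12.01 = 0.2686, n(H) = 0.7221/1.008 = 0.7164, n(N) = 2.509/14.01 = 0.1791, n(S) = 2.872/32.07 = 0.08955
Ratios (÷ 0.08955): C 2.999, H 7.999, N 2.000, S 1.000
≈ 3:8:2:1 → C3H8N2S

C3H8N2S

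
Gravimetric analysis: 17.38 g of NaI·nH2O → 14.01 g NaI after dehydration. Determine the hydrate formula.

Mass of water lost = 17.38 − 14.01 = 3.37 g → 3.37 / 18.02 = 0.187 mol H2O
Molar mass of NaI = 149.89 g/mol → mol NaI = 14.01 / 149.89 = 0.09347
n = 0.187 / 0.09347 = 2.00 ≈ 2 → NaI·2H2O

NaI·2H2O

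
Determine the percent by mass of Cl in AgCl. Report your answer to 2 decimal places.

Molar mass = 1(107.87) + 1(35.45) = 143.320 g/mol
Mass of Cl per mole = 1 × 35.45 = 35.450 g
% Cl = 35.450 / 143.320 × 100 = 24.73%

24.73%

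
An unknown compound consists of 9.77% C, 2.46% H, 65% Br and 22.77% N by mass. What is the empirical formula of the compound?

Assume 100 g: 9.77 g C, 2.46 g H, 65 g Br, 22.77 g N.
n(C) = 9.77/12.01 = 0.8135, n(H) = 2.46/1.008 = 2.44, n(Br) = 65/79.90 = 0.8135, n(N) = 22.77/14.01 = 1.625
Divide by the smallest (0.8135 mol C): C 1.000, H 3.000, Br 1.000, N 1.998
→ CH3BrN2

CH3BrN2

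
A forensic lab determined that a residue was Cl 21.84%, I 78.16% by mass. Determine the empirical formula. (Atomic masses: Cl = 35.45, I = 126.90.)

Assume 100 g: 21.84 g Cl, 78.16 g I.
Moles — Cl: 21.84 / 35.45 = 0.6161 mol; I: 78.16 / 126.90 = 0.6159 mol
Divide by the smallest (0.6159 mol I): Cl 1.000, I 1.000
→ ClI

ClI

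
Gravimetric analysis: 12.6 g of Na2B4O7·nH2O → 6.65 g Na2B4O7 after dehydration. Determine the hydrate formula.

Mass of water lost = 12.6 − 6.65 = 5.95 g → 5.95 / 18.02 = 0.3302 mol H2O
Molar mass of Na2B4O7 = 201.22 g/mol → mol Na2B4O7 = 6.65 / 201.22 = 0.03305
n = 0.3302 / 0.03305 = 9.99 ≈ 10 → Na2B4O7·10H2O

Na2B4O7·10H2O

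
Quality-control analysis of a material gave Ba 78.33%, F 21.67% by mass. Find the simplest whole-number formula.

Assume 100 g: 78.33 g Ba, 21.67 g F.
n(Ba) = 78.33/137.33 = 0.5704, n(F) = 21.67/19.00 = 1.141
Ratios (÷ 0.5704): Ba 1.000, F 2.000
→ BaF2

BaF2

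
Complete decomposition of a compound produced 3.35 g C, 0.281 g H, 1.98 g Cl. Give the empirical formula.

C5H5Cl

Moles — C: 3.35 / 12.01 = 0.2789 mol; H: 0.281 / 1.008 = 0.2788 mol; Cl: 1.98 / 35.45 = 0.05585 mol
Divide by the smallest (0.05585 mol Cl): C 4.994, H 4.991, Cl 1.000
→ C5H5Cl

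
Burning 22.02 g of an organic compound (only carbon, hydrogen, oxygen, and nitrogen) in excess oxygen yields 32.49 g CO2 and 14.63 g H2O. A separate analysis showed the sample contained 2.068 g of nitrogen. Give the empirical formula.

C5H11NO4

mol C = 32.49 / 44.01 = 0.7382; mass C = 0.7382 × 12.01 = 8.866 g
mol H = 2 × (14.63 / 18.02) = 1.624; mass H = 1.624 × 1.008 = 1.637 g
mol N = 2.068 / 14.01 = 0.1476
mass O = 22.02 − (12.57) = 9.449 g → mol O = 0.5906
Smallest is N at 0.1476 mol; normalising gives C 5.001, H 11.000, N 1.000, O 4.001
≈ 5:11:1:4 → C5H11NO4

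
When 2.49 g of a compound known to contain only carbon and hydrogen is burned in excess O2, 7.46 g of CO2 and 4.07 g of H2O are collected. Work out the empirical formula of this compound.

mol C = 7.46 / 44.01 = 0.1695; mass C = 0.1695 × 12.01 = 2.036 g
mol H = 2 × (4.07 / 18.02) = 0.4517; mass H = 0.4517 × 1.008 = 0.4553 g
Divide by the smallest (0.1695 mol C): C 1.000, H 2.665
Multiply by 3: C 3.00, H 7.99 → C3H8

C3H8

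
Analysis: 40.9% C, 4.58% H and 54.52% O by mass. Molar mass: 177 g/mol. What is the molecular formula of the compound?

C6H8O6

Assume 100 g: 40.9 g C, 4.58 g H, 54.52 g O.
Moles — C: 40.9 / 12.01 = 3.405 mol; H: 4.58 / 1.008 = 4.544 mol; O: 54.52 / 16.00 = 3.408 mol
Ratios (÷ 3.405): C 1.000, H 1.334, O 1.001
Multiply by 3: C 3.00, H 4.00, O 3.00 → C3H4O3
Empirical-formula mass = 88.06 g/mol
n = 177 / 88.06 = 2.01 ≈ 2
Molecular formula = (C3H4O3)×2 = C6H8O6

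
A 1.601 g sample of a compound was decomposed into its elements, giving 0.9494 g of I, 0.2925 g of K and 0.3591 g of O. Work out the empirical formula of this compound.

I: 0.9494 g ÷ 126.90 g/mol = 0.007481 mol
K: 0.2925 g ÷ 39.10 g/mol = 0.007481 mol
O: 0.3591 g ÷ 16.00 g/mol = 0.02244 mol
Divide by the smallest (0.007481 mol K): I 1.000, K 1.000, O 3.000
Ratio ≈ 1:1:3, so the empirical formula is IKO3

IKO3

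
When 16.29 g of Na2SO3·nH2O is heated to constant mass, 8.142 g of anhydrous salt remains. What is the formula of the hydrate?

Mass of water lost = 16.29 − 8.142 = 8.148 g → 8.148 / 18.02 = 0.4522 mol H2O
Molar mass of Na2SO3 = 126.05 g/mol → mol Na2SO3 = 8.142 / 126.05 = 0.06459
n = 0.4522 / 0.06459 = 7.00 ≈ 7 → Na2SO3·7H2O

Na2SO3·7H2O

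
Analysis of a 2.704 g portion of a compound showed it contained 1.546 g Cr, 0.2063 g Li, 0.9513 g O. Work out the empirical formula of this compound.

CrLiO2

Moles — Cr: 1.546 / 52.00 = 0.02973 mol; Li: 0.2063 / 6.94 = 0.02973 mol; O: 0.9513 / 16.00 = 0.05946 mol
Ratios (÷ 0.02973): Cr 1.000, Li 1.000, O 2.000
→ CrLiO2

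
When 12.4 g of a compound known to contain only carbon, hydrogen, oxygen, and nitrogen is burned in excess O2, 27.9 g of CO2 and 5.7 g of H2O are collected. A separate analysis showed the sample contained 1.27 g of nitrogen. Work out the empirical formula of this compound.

C7H7NO2

mol C = 27.9 / 44.01 = 0.6339; mass C = 0.6339 × 12.01 = 7.614 g
mol H = 2 × (5.7 / 18.02) = 0.6326; mass H = 0.6326 × 1.008 = 0.6377 g
mol N = 1.27 / 14.01 = 0.09065
mass O = 12.4 − (9.521) = 2.879 g → mol O = 0.1799
Divide by the smallest (0.09065 mol N): C 6.993, H 6.979, N 1.000, O 1.985
≈ 7:7:1:2 → C7H7NO2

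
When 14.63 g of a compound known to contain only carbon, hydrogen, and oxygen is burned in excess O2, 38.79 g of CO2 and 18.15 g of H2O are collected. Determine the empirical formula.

mol C = 38.79 / 44.01 = 0.8814; mass C = 0.8814 × 12.01 = 10.59 g
mol H = 2 × (18.15 / 18.02) = 2.014; mass H = 2.014 × 1.008 = 2.031 g
mass O = 14.63 − (12.62) = 2.014 g → mol O = 0.1259
Divide by the smallest (0.1259 mol O): C 7.002, H 16.004, O 1.000
≈ 7:16:1 → C7H16O

C7H16O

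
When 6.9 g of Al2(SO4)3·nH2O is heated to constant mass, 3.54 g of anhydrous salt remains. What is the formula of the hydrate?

Mass of water lost = 6.9 − 3.54 = 3.36 g → 3.36 / 18.02 = 0.1865 mol H2O
Molar mass of Al2(SO4)3 = 342.17 g/mol → mol Al2(SO4)3 = 3.54 / 342.17 = 0.01035
n = 0.1865 / 0.01035 = 18.02 ≈ 18 → Al2(SO4)3·18H2O

Al2(SO4)3·18H2O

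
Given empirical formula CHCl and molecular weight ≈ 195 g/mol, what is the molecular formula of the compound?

C4H4Cl4

Empirical-formula mass = 48.47 g/mol
n = 195 / 48.47 = 4.02 ≈ 4
Molecular formula = (CHCl)4 = C4H4Cl4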